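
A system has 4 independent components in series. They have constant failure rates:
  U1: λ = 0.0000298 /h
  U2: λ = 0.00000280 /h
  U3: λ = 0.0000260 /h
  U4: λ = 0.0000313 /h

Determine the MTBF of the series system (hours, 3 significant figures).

Series of exponential components: λ_sys = Σ λ_i
λ_sys = 0.0000298 + 0.00000280 + 0.0000260 + 0.0000313 = 8.9900e-05 /h
MTBF = 1 / λ_sys = 11100 h

11100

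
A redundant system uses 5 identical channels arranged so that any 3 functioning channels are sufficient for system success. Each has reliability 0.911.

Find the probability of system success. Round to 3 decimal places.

R = Σ_{i=3}^{5} C(5,i) p^i (1−p)^{5−i} with p = 0.911
C(5,3)·0.911^3·0.089^2 = 0.05989
C(5,4)·0.911^4·0.089^1 = 0.30650
C(5,5)·0.911^5·0.089^0 = 0.62747
Sum = 0.994

0.994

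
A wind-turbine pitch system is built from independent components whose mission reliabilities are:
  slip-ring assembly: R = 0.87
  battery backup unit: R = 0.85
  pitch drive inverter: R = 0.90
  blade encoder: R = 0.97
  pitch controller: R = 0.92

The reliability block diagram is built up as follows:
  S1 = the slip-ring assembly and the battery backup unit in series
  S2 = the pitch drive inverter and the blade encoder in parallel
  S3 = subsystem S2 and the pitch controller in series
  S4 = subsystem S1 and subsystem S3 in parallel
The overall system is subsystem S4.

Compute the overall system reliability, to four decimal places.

Series (slip-ring assembly and battery backup unit): 0.870000 × 0.850000 = 0.739500
Parallel (pitch drive inverter and blade encoder): 1 − (1 − 0.900000)(1 − 0.970000) = 0.997000
Series ([0.997000] and pitch controller): 0.997000 × 0.920000 = 0.917240
Parallel ([0.739500] and [0.917240]): 1 − (1 − 0.739500)(1 − 0.917240) = 0.9784

0.9784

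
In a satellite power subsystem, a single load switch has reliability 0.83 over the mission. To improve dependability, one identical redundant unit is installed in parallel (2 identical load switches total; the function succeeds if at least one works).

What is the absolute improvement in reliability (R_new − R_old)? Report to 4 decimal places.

0.1411

R_before = 0.83
R_after = 1 − (1 − 0.83)^2 = 0.9711
ΔR = 0.9711 − 0.83 = 0.1411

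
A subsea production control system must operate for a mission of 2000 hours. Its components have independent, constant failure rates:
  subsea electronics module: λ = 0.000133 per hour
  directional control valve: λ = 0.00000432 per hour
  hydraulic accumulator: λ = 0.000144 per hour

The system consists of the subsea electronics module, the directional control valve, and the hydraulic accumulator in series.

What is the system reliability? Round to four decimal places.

R(subsea electronics module) = exp(−0.000133 × 2000) = 0.766439
R(directional control valve) = exp(−0.00000432 × 2000) = 0.991397
R(hydraulic accumulator) = exp(−0.000144 × 2000) = 0.749762
Series (subsea electronics module, directional control valve, and hydraulic accumulator): 0.766439 × 0.991397 × 0.749762 = 0.5697

0.5697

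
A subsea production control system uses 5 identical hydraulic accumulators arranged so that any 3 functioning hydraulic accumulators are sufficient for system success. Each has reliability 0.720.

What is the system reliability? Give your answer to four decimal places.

0.8624

R = Σ_{i=3}^{5} C(5,i) p^i (1−p)^{5−i} with p = 0.720
C(5,3)·0.720^3·0.280^2 = 0.292626
C(5,4)·0.720^4·0.280^1 = 0.376234
C(5,5)·0.720^5·0.280^0 = 0.193492
Sum = 0.8624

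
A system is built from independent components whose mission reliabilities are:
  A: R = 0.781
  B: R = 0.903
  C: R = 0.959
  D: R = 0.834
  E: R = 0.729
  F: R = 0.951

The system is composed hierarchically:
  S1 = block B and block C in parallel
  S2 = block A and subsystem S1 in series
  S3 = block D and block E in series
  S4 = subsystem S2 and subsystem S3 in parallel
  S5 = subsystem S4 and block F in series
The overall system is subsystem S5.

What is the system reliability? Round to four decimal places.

Parallel (B and C): 1 − (1 − 0.903000)(1 − 0.959000) = 0.996023
Series (A and [0.996023]): 0.781000 × 0.996023 = 0.777894
Series (D and E): 0.834000 × 0.729000 = 0.607986
Parallel ([0.777894] and [0.607986]): 1 − (1 − 0.777894)(1 − 0.607986) = 0.912931
Series ([0.912931] and F): 0.912931 × 0.951000 = 0.8682

0.8682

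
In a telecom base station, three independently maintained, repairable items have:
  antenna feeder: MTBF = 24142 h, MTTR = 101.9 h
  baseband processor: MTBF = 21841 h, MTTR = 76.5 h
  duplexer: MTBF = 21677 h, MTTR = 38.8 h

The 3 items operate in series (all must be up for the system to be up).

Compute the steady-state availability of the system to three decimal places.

A(antenna feeder) = MTBF/(MTBF+MTTR) = 24142/(24142+101.9) = 0.995797
A(baseband processor) = MTBF/(MTBF+MTTR) = 21841/(21841+76.5) = 0.996510
A(duplexer) = MTBF/(MTBF+MTTR) = 21677/(21677+38.8) = 0.998213
Series availability: 0.995797 × 0.996510 × 0.998213 = 0.991

0.991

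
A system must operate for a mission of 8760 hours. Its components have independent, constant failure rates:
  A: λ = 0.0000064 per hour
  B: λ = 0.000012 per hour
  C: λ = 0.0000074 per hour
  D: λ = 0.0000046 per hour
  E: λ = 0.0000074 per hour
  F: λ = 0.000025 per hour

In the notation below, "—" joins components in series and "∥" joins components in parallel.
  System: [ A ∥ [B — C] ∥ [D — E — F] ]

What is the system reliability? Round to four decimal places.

0.9976

R(A) = exp(−0.0000064 × 8760) = 0.945479
R(B) = exp(−0.000012 × 8760) = 0.900216
R(C) = exp(−0.0000074 × 8760) = 0.937232
R(D) = exp(−0.0000046 × 8760) = 0.960505
R(E) = exp(−0.0000074 × 8760) = 0.937232
R(F) = exp(−0.000025 × 8760) = 0.803322
Series (B and C): 0.900216 × 0.937232 = 0.843711
Series (D, E, and F): 0.960505 × 0.937232 × 0.803322 = 0.723163
Parallel (A, [0.843711], and [0.723163]): 1 − (1 − 0.945479)(1 − 0.843711)(1 − 0.723163) = 0.9976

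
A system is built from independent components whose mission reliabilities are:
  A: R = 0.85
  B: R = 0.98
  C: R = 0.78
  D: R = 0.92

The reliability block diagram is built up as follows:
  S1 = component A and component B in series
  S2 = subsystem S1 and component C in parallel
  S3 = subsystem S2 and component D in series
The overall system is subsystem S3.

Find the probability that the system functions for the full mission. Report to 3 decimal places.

Series (A and B): 0.85000 × 0.98000 = 0.83300
Parallel ([0.83300] and C): 1 − (1 − 0.83300)(1 − 0.78000) = 0.96326
Series ([0.96326] and D): 0.96326 × 0.92000 = 0.886

0.886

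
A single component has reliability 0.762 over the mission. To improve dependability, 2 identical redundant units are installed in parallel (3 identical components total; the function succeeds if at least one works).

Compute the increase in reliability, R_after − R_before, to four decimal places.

0.2245

R_before = 0.762
R_after = 1 − (1 − 0.762)^3 = 0.9865
ΔR = 0.9865 − 0.762 = 0.2245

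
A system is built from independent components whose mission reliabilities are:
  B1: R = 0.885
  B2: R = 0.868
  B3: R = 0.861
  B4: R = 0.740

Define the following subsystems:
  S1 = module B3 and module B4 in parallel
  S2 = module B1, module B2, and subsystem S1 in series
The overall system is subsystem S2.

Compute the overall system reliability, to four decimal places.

Parallel (B3 and B4): 1 − (1 − 0.861000)(1 − 0.740000) = 0.963860
Series (B1, B2, and [0.963860]): 0.885000 × 0.868000 × 0.963860 = 0.7404

0.7404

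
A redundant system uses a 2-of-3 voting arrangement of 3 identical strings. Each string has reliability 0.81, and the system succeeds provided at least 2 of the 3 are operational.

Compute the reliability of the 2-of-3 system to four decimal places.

R = Σ_{i=2}^{3} C(3,i) p^i (1−p)^{3−i} with p = 0.81
C(3,2)·0.81^2·0.19^1 = 0.373977
C(3,3)·0.81^3·0.19^0 = 0.531441
Sum = 0.9054

0.9054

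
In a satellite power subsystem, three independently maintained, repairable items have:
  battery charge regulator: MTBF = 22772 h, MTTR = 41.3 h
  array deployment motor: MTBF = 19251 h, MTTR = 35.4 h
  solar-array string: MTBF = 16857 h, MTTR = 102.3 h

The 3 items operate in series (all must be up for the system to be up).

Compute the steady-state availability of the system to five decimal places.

0.99035

A(battery charge regulator) = MTBF/(MTBF+MTTR) = 22772/(22772+41.3) = 0.998190
A(array deployment motor) = MTBF/(MTBF+MTTR) = 19251/(19251+35.4) = 0.998165
A(solar-array string) = MTBF/(MTBF+MTTR) = 16857/(16857+102.3) = 0.993968
Series availability: 0.998190 × 0.998165 × 0.993968 = 0.99035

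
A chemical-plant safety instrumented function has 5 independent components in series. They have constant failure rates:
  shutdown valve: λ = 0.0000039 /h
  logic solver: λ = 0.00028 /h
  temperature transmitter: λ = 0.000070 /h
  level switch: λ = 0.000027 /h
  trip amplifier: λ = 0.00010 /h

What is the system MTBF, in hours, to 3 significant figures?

Series of exponential components: λ_sys = Σ λ_i
λ_sys = 0.0000039 + 0.00028 + 0.000070 + 0.000027 + 0.00010 = 4.8090e-04 /h
MTBF = 1 / λ_sys = 2080 h

2080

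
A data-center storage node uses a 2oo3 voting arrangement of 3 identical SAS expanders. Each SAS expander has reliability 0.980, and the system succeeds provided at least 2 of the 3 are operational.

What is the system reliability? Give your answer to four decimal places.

0.9988

R = Σ_{i=2}^{3} C(3,i) p^i (1−p)^{3−i} with p = 0.980
C(3,2)·0.980^2·0.020^1 = 0.057624
C(3,3)·0.980^3·0.020^0 = 0.941192
Sum = 0.9988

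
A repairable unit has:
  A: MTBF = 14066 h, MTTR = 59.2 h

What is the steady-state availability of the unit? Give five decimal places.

0.99581

A(A) = MTBF/(MTBF+MTTR) = 14066/(14066+59.2) = 0.99581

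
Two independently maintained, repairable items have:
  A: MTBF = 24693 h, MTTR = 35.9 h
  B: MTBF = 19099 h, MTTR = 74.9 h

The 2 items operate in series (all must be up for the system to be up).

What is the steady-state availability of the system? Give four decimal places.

0.9946

A(A) = MTBF/(MTBF+MTTR) = 24693/(24693+35.9) = 0.998548
A(B) = MTBF/(MTBF+MTTR) = 19099/(19099+74.9) = 0.996094
Series availability: 0.998548 × 0.996094 = 0.9946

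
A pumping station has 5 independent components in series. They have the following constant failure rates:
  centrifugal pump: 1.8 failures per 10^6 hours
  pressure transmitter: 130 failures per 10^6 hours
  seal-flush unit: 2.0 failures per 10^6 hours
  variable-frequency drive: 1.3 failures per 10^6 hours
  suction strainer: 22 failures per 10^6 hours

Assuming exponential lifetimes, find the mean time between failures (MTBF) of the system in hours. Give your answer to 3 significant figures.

6370

Series of exponential components: λ_sys = Σ λ_i
λ_sys = 0.0000018 + 0.00013 + 0.0000020 + 0.0000013 + 0.000022 = 1.5710e-04 /h
MTBF = 1 / λ_sys = 6370 h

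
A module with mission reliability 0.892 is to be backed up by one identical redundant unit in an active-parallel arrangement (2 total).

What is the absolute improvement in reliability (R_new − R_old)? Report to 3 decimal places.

0.096

R_before = 0.892
R_after = 1 − (1 − 0.892)^2 = 0.988
ΔR = 0.988 − 0.892 = 0.096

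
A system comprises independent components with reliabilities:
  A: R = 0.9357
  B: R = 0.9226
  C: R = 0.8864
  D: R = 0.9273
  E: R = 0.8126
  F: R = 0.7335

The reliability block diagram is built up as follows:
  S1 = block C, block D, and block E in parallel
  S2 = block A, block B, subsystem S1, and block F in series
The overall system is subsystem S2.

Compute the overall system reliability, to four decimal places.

Parallel (C, D, and E): 1 − (1 − 0.886400)(1 − 0.927300)(1 − 0.812600) = 0.998452
Series (A, B, [0.998452], and F): 0.935700 × 0.922600 × 0.998452 × 0.733500 = 0.6322

0.6322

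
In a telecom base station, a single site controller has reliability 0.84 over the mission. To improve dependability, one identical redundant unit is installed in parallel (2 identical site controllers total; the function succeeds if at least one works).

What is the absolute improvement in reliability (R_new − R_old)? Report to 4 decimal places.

0.1344

R_before = 0.84
R_after = 1 − (1 − 0.84)^2 = 0.9744
ΔR = 0.9744 − 0.84 = 0.1344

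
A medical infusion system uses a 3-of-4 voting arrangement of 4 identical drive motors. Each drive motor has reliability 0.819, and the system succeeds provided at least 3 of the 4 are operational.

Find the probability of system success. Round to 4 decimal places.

0.8477

R = Σ_{i=3}^{4} C(4,i) p^i (1−p)^{4−i} with p = 0.819
C(4,3)·0.819^3·0.181^1 = 0.397732
C(4,4)·0.819^4·0.181^0 = 0.449920
Sum = 0.8477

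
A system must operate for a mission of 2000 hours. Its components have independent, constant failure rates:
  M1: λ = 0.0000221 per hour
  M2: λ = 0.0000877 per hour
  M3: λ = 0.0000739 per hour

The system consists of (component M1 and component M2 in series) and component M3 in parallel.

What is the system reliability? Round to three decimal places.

0.973

R(M1) = exp(−0.0000221 × 2000) = 0.95676
R(M2) = exp(−0.0000877 × 2000) = 0.83912
R(M3) = exp(−0.0000739 × 2000) = 0.86260
Series (M1 and M2): 0.95676 × 0.83912 = 0.80284
Parallel ([0.80284] and M3): 1 − (1 − 0.80284)(1 − 0.86260) = 0.973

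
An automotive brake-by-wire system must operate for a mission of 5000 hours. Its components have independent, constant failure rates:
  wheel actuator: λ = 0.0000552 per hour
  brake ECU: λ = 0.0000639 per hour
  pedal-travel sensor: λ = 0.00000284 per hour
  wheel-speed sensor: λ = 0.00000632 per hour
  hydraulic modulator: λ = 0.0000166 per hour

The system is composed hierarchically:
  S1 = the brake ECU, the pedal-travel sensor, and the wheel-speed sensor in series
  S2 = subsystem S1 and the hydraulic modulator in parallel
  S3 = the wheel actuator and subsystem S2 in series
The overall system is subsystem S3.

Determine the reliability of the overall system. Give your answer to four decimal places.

0.7403

R(wheel actuator) = exp(−0.0000552 × 5000) = 0.758813
R(brake ECU) = exp(−0.0000639 × 5000) = 0.726512
R(pedal-travel sensor) = exp(−0.00000284 × 5000) = 0.985900
R(wheel-speed sensor) = exp(−0.00000632 × 5000) = 0.968894
R(hydraulic modulator) = exp(−0.0000166 × 5000) = 0.920351
Series (brake ECU, pedal-travel sensor, and wheel-speed sensor): 0.726512 × 0.985900 × 0.968894 = 0.693988
Parallel ([0.693988] and hydraulic modulator): 1 − (1 − 0.693988)(1 − 0.920351) = 0.975626
Series (wheel actuator and [0.975626]): 0.758813 × 0.975626 = 0.7403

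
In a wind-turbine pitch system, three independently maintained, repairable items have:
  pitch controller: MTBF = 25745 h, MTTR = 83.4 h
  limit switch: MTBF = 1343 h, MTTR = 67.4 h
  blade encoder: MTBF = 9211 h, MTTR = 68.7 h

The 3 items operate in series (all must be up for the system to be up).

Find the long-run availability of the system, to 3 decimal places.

0.942

A(pitch controller) = MTBF/(MTBF+MTTR) = 25745/(25745+83.4) = 0.996771
A(limit switch) = MTBF/(MTBF+MTTR) = 1343/(1343+67.4) = 0.952212
A(blade encoder) = MTBF/(MTBF+MTTR) = 9211/(9211+68.7) = 0.992597
Series availability: 0.996771 × 0.952212 × 0.992597 = 0.942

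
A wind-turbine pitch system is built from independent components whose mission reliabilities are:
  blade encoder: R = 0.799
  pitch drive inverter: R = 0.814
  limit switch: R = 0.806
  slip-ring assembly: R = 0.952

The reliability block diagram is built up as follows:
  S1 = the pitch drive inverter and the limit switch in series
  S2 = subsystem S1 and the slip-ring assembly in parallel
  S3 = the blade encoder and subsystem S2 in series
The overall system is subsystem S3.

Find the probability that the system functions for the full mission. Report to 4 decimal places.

0.7858

Series (pitch drive inverter and limit switch): 0.814000 × 0.806000 = 0.656084
Parallel ([0.656084] and slip-ring assembly): 1 − (1 − 0.656084)(1 − 0.952000) = 0.983492
Series (blade encoder and [0.983492]): 0.799000 × 0.983492 = 0.7858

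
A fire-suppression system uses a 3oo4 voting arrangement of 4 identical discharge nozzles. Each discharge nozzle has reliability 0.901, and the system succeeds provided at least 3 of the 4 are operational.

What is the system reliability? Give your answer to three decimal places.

0.949

R = Σ_{i=3}^{4} C(4,i) p^i (1−p)^{4−i} with p = 0.901
C(4,3)·0.901^3·0.099^1 = 0.28965
C(4,4)·0.901^4·0.099^0 = 0.65902
Sum = 0.949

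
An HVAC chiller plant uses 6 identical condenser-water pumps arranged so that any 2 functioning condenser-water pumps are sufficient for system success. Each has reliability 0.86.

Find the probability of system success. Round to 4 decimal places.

0.9997

R = Σ_{i=2}^{6} C(6,i) p^i (1−p)^{6−i} with p = 0.86
C(6,2)·0.86^2·0.14^4 = 0.004262
C(6,3)·0.86^3·0.14^3 = 0.034907
C(6,4)·0.86^4·0.14^2 = 0.160820
C(6,5)·0.86^5·0.14^1 = 0.395159
C(6,6)·0.86^6·0.14^0 = 0.404567
Sum = 0.9997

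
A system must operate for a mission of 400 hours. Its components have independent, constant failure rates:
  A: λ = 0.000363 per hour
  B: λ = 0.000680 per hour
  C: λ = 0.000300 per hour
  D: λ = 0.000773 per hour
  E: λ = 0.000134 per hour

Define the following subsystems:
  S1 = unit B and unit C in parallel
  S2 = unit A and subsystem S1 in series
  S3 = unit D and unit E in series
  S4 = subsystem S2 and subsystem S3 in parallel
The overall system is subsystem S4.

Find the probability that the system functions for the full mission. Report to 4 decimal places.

R(A) = exp(−0.000363 × 400) = 0.864849
R(B) = exp(−0.000680 × 400) = 0.761854
R(C) = exp(−0.000300 × 400) = 0.886920
R(D) = exp(−0.000773 × 400) = 0.734034
R(E) = exp(−0.000134 × 400) = 0.947811
Parallel (B and C): 1 − (1 − 0.761854)(1 − 0.886920) = 0.973070
Series (A and [0.973070]): 0.864849 × 0.973070 = 0.841559
Series (D and E): 0.734034 × 0.947811 = 0.695725
Parallel ([0.841559] and [0.695725]): 1 − (1 − 0.841559)(1 − 0.695725) = 0.9518

0.9518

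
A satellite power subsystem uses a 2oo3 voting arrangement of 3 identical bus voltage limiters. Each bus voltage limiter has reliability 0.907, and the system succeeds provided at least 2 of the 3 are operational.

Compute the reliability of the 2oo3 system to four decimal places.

R = Σ_{i=2}^{3} C(3,i) p^i (1−p)^{3−i} with p = 0.907
C(3,2)·0.907^2·0.093^1 = 0.229519
C(3,3)·0.907^3·0.093^0 = 0.746143
Sum = 0.9757

0.9757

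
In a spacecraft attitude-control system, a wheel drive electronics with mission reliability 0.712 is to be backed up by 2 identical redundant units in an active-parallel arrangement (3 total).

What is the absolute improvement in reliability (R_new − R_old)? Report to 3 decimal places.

R_before = 0.712
R_after = 1 − (1 − 0.712)^3 = 0.976
ΔR = 0.976 − 0.712 = 0.264

0.264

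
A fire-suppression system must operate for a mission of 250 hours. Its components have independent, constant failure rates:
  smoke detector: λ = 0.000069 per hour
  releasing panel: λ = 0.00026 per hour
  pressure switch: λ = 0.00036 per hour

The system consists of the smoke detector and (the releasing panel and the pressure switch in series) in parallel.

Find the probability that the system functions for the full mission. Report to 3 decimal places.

R(smoke detector) = exp(−0.000069 × 250) = 0.98290
R(releasing panel) = exp(−0.00026 × 250) = 0.93707
R(pressure switch) = exp(−0.00036 × 250) = 0.91393
Series (releasing panel and pressure switch): 0.93707 × 0.91393 = 0.85642
Parallel (smoke detector and [0.85642]): 1 − (1 − 0.98290)(1 − 0.85642) = 0.998

0.998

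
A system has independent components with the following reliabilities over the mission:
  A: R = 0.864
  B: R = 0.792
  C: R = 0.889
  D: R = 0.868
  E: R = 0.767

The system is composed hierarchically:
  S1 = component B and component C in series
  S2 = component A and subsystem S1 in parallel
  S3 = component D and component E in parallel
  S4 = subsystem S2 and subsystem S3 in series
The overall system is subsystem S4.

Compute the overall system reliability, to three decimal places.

0.930

Series (B and C): 0.79200 × 0.88900 = 0.70409
Parallel (A and [0.70409]): 1 − (1 − 0.86400)(1 − 0.70409) = 0.95976
Parallel (D and E): 1 − (1 − 0.86800)(1 − 0.76700) = 0.96924
Series ([0.95976] and [0.96924]): 0.95976 × 0.96924 = 0.930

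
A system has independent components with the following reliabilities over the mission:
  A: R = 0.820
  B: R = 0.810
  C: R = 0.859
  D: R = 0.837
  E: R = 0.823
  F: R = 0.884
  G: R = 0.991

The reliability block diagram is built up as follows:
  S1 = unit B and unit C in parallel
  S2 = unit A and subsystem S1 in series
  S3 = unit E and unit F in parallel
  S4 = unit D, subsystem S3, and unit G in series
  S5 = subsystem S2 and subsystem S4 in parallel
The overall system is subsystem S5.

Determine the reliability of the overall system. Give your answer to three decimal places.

0.962

Parallel (B and C): 1 − (1 − 0.81000)(1 − 0.85900) = 0.97321
Series (A and [0.97321]): 0.82000 × 0.97321 = 0.79803
Parallel (E and F): 1 − (1 − 0.82300)(1 − 0.88400) = 0.97947
Series (D, [0.97947], and G): 0.83700 × 0.97947 × 0.99100 = 0.81244
Parallel ([0.79803] and [0.81244]): 1 − (1 − 0.79803)(1 − 0.81244) = 0.962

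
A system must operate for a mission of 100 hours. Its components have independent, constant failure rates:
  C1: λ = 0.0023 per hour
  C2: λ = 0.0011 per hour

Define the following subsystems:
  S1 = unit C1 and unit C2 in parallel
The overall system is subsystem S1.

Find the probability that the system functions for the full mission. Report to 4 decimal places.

R(C1) = exp(−0.0023 × 100) = 0.794534
R(C2) = exp(−0.0011 × 100) = 0.895834
Parallel (C1 and C2): 1 − (1 − 0.794534)(1 − 0.895834) = 0.9786

0.9786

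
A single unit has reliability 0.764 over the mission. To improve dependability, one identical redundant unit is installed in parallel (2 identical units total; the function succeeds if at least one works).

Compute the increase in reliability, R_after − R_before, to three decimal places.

R_before = 0.764
R_after = 1 − (1 − 0.764)^2 = 0.944
ΔR = 0.944 − 0.764 = 0.180

0.180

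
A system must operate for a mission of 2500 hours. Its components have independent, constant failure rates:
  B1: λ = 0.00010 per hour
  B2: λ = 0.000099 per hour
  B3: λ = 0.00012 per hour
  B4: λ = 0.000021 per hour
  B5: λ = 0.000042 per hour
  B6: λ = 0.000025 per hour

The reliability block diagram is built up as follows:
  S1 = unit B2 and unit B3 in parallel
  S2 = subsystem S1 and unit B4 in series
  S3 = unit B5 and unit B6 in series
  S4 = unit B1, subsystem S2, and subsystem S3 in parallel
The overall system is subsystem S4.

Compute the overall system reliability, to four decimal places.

0.9964

R(B1) = exp(−0.00010 × 2500) = 0.778801
R(B2) = exp(−0.000099 × 2500) = 0.780750
R(B3) = exp(−0.00012 × 2500) = 0.740818
R(B4) = exp(−0.000021 × 2500) = 0.948854
R(B5) = exp(−0.000042 × 2500) = 0.900325
R(B6) = exp(−0.000025 × 2500) = 0.939413
Parallel (B2 and B3): 1 − (1 − 0.780750)(1 − 0.740818) = 0.943174
Series ([0.943174] and B4): 0.943174 × 0.948854 = 0.894934
Series (B5 and B6): 0.900325 × 0.939413 = 0.845777
Parallel (B1, [0.894934], and [0.845777]): 1 − (1 − 0.778801)(1 − 0.894934)(1 − 0.845777) = 0.9964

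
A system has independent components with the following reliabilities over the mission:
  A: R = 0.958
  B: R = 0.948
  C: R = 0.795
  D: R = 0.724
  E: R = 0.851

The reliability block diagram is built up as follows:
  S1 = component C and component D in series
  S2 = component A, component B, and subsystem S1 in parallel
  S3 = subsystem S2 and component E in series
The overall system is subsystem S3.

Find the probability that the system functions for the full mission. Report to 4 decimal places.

Series (C and D): 0.795000 × 0.724000 = 0.575580
Parallel (A, B, and [0.575580]): 1 − (1 − 0.958000)(1 − 0.948000)(1 − 0.575580) = 0.999073
Series ([0.999073] and E): 0.999073 × 0.851000 = 0.8502

0.8502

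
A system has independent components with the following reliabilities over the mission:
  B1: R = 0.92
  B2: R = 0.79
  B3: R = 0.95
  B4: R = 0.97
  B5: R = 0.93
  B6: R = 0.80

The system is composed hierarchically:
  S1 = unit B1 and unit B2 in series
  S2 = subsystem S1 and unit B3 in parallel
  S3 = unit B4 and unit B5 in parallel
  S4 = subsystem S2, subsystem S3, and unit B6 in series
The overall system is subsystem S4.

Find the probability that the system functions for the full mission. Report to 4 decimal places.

Series (B1 and B2): 0.920000 × 0.790000 = 0.726800
Parallel ([0.726800] and B3): 1 − (1 − 0.726800)(1 − 0.950000) = 0.986340
Parallel (B4 and B5): 1 − (1 − 0.970000)(1 − 0.930000) = 0.997900
Series ([0.986340], [0.997900], and B6): 0.986340 × 0.997900 × 0.800000 = 0.7874

0.7874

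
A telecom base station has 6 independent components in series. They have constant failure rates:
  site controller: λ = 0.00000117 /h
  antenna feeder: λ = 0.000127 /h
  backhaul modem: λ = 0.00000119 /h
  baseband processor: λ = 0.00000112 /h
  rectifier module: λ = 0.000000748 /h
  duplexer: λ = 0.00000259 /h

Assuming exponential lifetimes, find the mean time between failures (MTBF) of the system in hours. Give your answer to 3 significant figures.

7470

Series of exponential components: λ_sys = Σ λ_i
λ_sys = 0.00000117 + 0.000127 + 0.00000119 + 0.00000112 + 0.000000748 + 0.00000259 = 1.3382e-04 /h
MTBF = 1 / λ_sys = 7470 h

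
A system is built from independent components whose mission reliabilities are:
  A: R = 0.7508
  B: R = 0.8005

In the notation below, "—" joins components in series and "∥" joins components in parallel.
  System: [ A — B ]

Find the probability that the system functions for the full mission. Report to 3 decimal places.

Series (A and B): 0.75080 × 0.80050 = 0.601

0.601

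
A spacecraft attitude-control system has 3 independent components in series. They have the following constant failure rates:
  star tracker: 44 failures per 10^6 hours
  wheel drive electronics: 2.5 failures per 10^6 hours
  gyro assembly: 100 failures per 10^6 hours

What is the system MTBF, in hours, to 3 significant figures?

Series of exponential components: λ_sys = Σ λ_i
λ_sys = 0.000044 + 0.0000025 + 0.00010 = 1.4650e-04 /h
MTBF = 1 / λ_sys = 6830 h

6830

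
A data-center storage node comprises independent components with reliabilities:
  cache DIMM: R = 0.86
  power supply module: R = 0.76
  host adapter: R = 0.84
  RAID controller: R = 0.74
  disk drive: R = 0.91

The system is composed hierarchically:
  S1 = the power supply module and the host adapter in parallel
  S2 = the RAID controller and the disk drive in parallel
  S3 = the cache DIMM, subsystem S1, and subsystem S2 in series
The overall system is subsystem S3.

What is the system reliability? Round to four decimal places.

0.8076

Parallel (power supply module and host adapter): 1 − (1 − 0.760000)(1 − 0.840000) = 0.961600
Parallel (RAID controller and disk drive): 1 − (1 − 0.740000)(1 − 0.910000) = 0.976600
Series (cache DIMM, [0.961600], and [0.976600]): 0.860000 × 0.961600 × 0.976600 = 0.8076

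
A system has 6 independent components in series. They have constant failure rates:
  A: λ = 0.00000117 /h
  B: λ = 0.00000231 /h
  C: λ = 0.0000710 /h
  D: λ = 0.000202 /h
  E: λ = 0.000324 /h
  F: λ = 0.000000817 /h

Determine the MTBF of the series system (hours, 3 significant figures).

Series of exponential components: λ_sys = Σ λ_i
λ_sys = 0.00000117 + 0.00000231 + 0.0000710 + 0.000202 + 0.000324 + 0.000000817 = 6.0130e-04 /h
MTBF = 1 / λ_sys = 1660 h

1660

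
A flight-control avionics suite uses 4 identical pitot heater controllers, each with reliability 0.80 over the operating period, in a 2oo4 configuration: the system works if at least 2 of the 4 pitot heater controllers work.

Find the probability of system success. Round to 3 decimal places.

R = Σ_{i=2}^{4} C(4,i) p^i (1−p)^{4−i} with p = 0.80
C(4,2)·0.80^2·0.20^2 = 0.15360
C(4,3)·0.80^3·0.20^1 = 0.40960
C(4,4)·0.80^4·0.20^0 = 0.40960
Sum = 0.973

0.973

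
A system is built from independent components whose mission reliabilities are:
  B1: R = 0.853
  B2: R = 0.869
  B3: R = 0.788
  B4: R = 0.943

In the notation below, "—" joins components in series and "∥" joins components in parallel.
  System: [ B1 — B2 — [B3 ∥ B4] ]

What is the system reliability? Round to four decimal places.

Parallel (B3 and B4): 1 − (1 − 0.788000)(1 − 0.943000) = 0.987916
Series (B1, B2, and [0.987916]): 0.853000 × 0.869000 × 0.987916 = 0.7323

0.7323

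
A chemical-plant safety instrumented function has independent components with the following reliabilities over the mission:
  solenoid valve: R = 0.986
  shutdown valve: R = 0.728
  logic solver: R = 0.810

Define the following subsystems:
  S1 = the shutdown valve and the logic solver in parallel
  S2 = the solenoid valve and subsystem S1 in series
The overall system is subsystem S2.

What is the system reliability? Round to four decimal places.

0.9350

Parallel (shutdown valve and logic solver): 1 − (1 − 0.728000)(1 − 0.810000) = 0.948320
Series (solenoid valve and [0.948320]): 0.986000 × 0.948320 = 0.9350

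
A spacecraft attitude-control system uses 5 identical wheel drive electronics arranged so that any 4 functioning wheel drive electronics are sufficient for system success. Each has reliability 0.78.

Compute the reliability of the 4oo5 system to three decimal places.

0.696

R = Σ_{i=4}^{5} C(5,i) p^i (1−p)^{5−i} with p = 0.78
C(5,4)·0.78^4·0.22^1 = 0.40717
C(5,5)·0.78^5·0.22^0 = 0.28872
Sum = 0.696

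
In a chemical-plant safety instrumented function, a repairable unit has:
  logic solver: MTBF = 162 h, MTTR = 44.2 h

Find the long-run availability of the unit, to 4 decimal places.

A(logic solver) = MTBF/(MTBF+MTTR) = 162/(162+44.2) = 0.7856

0.7856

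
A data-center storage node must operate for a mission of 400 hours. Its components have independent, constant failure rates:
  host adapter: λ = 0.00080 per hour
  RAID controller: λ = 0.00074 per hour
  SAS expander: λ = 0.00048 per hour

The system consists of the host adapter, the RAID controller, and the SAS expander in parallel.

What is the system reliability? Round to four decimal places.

R(host adapter) = exp(−0.00080 × 400) = 0.726149
R(RAID controller) = exp(−0.00074 × 400) = 0.743787
R(SAS expander) = exp(−0.00048 × 400) = 0.825307
Parallel (host adapter, RAID controller, and SAS expander): 1 − (1 − 0.726149)(1 − 0.743787)(1 − 0.825307) = 0.9877

0.9877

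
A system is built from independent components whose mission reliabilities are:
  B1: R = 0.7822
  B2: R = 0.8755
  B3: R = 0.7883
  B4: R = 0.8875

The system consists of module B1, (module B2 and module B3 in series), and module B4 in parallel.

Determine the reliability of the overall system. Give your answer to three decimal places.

Series (B2 and B3): 0.87550 × 0.78830 = 0.69016
Parallel (B1, [0.69016], and B4): 1 − (1 − 0.78220)(1 − 0.69016)(1 − 0.88750) = 0.992

0.992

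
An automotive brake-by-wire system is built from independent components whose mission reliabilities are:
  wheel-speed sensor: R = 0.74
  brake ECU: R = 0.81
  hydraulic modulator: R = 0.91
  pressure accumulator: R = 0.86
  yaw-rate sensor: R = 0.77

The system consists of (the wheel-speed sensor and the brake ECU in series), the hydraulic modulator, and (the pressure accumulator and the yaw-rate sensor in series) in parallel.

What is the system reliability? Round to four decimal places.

Series (wheel-speed sensor and brake ECU): 0.740000 × 0.810000 = 0.599400
Series (pressure accumulator and yaw-rate sensor): 0.860000 × 0.770000 = 0.662200
Parallel ([0.599400], hydraulic modulator, and [0.662200]): 1 − (1 − 0.599400)(1 − 0.910000)(1 − 0.662200) = 0.9878

0.9878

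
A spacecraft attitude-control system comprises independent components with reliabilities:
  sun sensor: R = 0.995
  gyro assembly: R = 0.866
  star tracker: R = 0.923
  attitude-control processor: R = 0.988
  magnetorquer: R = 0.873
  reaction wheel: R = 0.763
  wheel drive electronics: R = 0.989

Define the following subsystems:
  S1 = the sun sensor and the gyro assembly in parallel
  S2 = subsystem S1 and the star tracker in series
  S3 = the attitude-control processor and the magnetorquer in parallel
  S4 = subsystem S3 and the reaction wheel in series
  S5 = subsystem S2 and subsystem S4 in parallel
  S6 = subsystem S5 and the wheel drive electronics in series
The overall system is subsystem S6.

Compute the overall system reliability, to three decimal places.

Parallel (sun sensor and gyro assembly): 1 − (1 − 0.99500)(1 − 0.86600) = 0.99933
Series ([0.99933] and star tracker): 0.99933 × 0.92300 = 0.92238
Parallel (attitude-control processor and magnetorquer): 1 − (1 − 0.98800)(1 − 0.87300) = 0.99848
Series ([0.99848] and reaction wheel): 0.99848 × 0.76300 = 0.76184
Parallel ([0.92238] and [0.76184]): 1 − (1 − 0.92238)(1 − 0.76184) = 0.98151
Series ([0.98151] and wheel drive electronics): 0.98151 × 0.98900 = 0.971

0.971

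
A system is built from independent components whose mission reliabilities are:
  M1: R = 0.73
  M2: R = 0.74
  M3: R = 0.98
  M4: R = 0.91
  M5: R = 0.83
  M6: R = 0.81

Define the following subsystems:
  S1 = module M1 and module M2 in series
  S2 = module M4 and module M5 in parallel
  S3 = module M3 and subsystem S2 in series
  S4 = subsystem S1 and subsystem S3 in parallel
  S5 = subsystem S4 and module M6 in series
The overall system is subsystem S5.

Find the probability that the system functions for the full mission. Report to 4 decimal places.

0.7970

Series (M1 and M2): 0.730000 × 0.740000 = 0.540200
Parallel (M4 and M5): 1 − (1 − 0.910000)(1 − 0.830000) = 0.984700
Series (M3 and [0.984700]): 0.980000 × 0.984700 = 0.965006
Parallel ([0.540200] and [0.965006]): 1 − (1 − 0.540200)(1 − 0.965006) = 0.983910
Series ([0.983910] and M6): 0.983910 × 0.810000 = 0.7970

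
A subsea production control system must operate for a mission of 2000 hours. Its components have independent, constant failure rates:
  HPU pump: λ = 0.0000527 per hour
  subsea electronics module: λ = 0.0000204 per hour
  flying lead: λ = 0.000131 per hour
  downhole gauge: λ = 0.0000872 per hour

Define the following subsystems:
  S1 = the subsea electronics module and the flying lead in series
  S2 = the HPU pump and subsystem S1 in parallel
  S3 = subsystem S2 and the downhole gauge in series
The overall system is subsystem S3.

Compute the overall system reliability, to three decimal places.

0.818

R(HPU pump) = exp(−0.0000527 × 2000) = 0.89996
R(subsea electronics module) = exp(−0.0000204 × 2000) = 0.96002
R(flying lead) = exp(−0.000131 × 2000) = 0.76951
R(downhole gauge) = exp(−0.0000872 × 2000) = 0.83996
Series (subsea electronics module and flying lead): 0.96002 × 0.76951 = 0.73874
Parallel (HPU pump and [0.73874]): 1 − (1 − 0.89996)(1 − 0.73874) = 0.97386
Series ([0.97386] and downhole gauge): 0.97386 × 0.83996 = 0.818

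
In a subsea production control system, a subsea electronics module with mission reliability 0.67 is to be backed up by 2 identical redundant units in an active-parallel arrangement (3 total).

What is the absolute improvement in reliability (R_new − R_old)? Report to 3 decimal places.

R_before = 0.67
R_after = 1 − (1 − 0.67)^3 = 0.964
ΔR = 0.964 − 0.67 = 0.294

0.294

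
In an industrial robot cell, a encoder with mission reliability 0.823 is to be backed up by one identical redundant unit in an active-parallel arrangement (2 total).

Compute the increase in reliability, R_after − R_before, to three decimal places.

0.146

R_before = 0.823
R_after = 1 − (1 − 0.823)^2 = 0.969
ΔR = 0.969 − 0.823 = 0.146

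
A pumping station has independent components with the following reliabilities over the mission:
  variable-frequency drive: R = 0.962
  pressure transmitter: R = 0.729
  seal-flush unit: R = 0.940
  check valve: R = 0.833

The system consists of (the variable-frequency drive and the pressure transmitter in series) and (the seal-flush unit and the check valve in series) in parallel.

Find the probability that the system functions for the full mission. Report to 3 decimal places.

Series (variable-frequency drive and pressure transmitter): 0.96200 × 0.72900 = 0.70130
Series (seal-flush unit and check valve): 0.94000 × 0.83300 = 0.78302
Parallel ([0.70130] and [0.78302]): 1 − (1 − 0.70130)(1 − 0.78302) = 0.935

0.935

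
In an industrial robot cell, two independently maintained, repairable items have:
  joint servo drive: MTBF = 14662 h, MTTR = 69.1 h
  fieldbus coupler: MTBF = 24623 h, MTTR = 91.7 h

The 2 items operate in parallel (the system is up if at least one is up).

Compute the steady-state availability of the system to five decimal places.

A(joint servo drive) = MTBF/(MTBF+MTTR) = 14662/(14662+69.1) = 0.995309
A(fieldbus coupler) = MTBF/(MTBF+MTTR) = 24623/(24623+91.7) = 0.996290
Parallel availability: 1 − (1 − 0.995309)(1 − 0.996290) = 0.99998

0.99998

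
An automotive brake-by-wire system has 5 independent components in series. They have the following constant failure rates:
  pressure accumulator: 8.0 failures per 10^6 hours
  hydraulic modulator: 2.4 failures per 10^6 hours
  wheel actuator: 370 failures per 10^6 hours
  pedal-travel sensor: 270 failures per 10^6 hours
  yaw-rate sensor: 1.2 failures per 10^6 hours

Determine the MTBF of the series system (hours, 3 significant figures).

Series of exponential components: λ_sys = Σ λ_i
λ_sys = 0.0000080 + 0.0000024 + 0.00037 + 0.00027 + 0.0000012 = 6.5160e-04 /h
MTBF = 1 / λ_sys = 1530 h

1530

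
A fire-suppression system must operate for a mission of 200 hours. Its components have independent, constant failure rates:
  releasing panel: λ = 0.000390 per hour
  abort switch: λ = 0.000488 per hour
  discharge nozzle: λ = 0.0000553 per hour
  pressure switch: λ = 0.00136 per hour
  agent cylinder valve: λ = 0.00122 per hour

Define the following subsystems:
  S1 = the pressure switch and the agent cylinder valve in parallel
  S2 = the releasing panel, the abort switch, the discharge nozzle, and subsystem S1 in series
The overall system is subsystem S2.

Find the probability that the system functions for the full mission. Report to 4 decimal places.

0.7869

R(releasing panel) = exp(−0.000390 × 200) = 0.924964
R(abort switch) = exp(−0.000488 × 200) = 0.907012
R(discharge nozzle) = exp(−0.0000553 × 200) = 0.989001
R(pressure switch) = exp(−0.00136 × 200) = 0.761854
R(agent cylinder valve) = exp(−0.00122 × 200) = 0.783488
Parallel (pressure switch and agent cylinder valve): 1 − (1 − 0.761854)(1 − 0.783488) = 0.948439
Series (releasing panel, abort switch, discharge nozzle, and [0.948439]): 0.924964 × 0.907012 × 0.989001 × 0.948439 = 0.7869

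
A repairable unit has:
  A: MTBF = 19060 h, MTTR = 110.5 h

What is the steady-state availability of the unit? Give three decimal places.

A(A) = MTBF/(MTBF+MTTR) = 19060/(19060+110.5) = 0.994

0.994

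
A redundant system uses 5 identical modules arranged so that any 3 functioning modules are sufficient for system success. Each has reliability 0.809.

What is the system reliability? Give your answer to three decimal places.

0.949

R = Σ_{i=3}^{5} C(5,i) p^i (1−p)^{5−i} with p = 0.809
C(5,3)·0.809^3·0.191^2 = 0.19316
C(5,4)·0.809^4·0.191^1 = 0.40907
C(5,5)·0.809^5·0.191^0 = 0.34653
Sum = 0.949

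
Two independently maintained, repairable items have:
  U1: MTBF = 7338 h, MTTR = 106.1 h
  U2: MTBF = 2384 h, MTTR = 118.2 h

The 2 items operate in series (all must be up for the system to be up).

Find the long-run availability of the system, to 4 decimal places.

A(U1) = MTBF/(MTBF+MTTR) = 7338/(7338+106.1) = 0.985747
A(U2) = MTBF/(MTBF+MTTR) = 2384/(2384+118.2) = 0.952762
Series availability: 0.985747 × 0.952762 = 0.9392

0.9392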